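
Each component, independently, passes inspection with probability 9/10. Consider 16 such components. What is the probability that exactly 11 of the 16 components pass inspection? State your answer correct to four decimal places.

X ~ Binomial(n=16, p=0.90).
P(X=11) = C(16,11) · p^11 · (1−p)^5
= 4368 · 0.31381 · 1e-05 = 0.013707

0.0137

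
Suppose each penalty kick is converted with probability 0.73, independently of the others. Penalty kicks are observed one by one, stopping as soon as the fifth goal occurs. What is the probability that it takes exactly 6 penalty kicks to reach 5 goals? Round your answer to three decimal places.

0.280

Y = trial on which the fifth success occurs; negative binomial, r=5, p=0.73.
P(Y=6) = C(5,4) · p^5 · (1−p)^1
= 5 · 0.20731 · 0.27 = 0.27986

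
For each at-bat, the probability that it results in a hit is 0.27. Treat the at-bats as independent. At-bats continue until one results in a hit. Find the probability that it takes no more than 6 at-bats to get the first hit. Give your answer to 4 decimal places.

Y = number of at-bats to the first success; geometric, p = 0.27.
P(Y ≤ 6) = 1 − (1−p)^6 = 1 − 0.151334 = 0.848666

0.8487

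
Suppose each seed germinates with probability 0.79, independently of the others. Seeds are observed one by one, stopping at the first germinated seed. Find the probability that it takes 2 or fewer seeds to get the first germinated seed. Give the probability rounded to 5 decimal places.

0.95590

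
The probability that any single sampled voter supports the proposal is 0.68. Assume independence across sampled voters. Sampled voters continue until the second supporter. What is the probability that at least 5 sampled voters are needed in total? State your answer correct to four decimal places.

Needing more than 4 sampled voters ⇔ fewer than 2 successes in the first 4. With X ~ Binomial(4, 0.68), P(Y > 4) = P(X ≤ 1).
  k=0: C(4,0)·0.68^0·0.32^4 = 0.010486
  k=1: C(4,1)·0.68^1·0.32^3 = 0.089129
P(X ≤ 1) = 0.099615

0.0996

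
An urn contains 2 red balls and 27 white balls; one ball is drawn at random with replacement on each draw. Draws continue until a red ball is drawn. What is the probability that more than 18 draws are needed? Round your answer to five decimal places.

Y = number of draws to the first success; geometric, p = 0.068966.
P(Y > 18) = P(first 18 all fail) = (1−p)^18 = 0.2763018

0.27630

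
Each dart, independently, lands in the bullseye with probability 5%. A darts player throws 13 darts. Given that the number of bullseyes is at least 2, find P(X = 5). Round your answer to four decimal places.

0.0020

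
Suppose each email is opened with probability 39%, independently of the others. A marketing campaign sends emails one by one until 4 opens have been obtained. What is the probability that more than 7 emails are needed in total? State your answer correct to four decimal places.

0.7293

Needing more than 7 emails ⇔ fewer than 4 successes in the first 7. With X ~ Binomial(7, 0.39), P(Y > 7) = P(X ≤ 3).
  k=0: C(7,0)·0.39^0·0.61^7 = 0.031427
  k=1: C(7,1)·0.39^1·0.61^6 = 0.140651
  k=2: C(7,2)·0.39^2·0.61^5 = 0.269773
  k=3: C(7,3)·0.39^3·0.61^4 = 0.287463
P(X ≤ 3) = 0.729313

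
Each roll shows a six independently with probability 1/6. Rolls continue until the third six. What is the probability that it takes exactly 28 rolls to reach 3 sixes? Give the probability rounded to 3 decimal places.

Y = trial on which the third success occurs; negative binomial, r=3, p=0.166667.
P(Y=28) = C(27,2) · p^3 · (1−p)^25
= 351 · 0.0046296 · 0.010483 = 0.01703

0.017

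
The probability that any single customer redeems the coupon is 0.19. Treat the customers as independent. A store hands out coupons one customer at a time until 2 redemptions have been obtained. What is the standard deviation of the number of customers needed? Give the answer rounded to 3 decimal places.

6.699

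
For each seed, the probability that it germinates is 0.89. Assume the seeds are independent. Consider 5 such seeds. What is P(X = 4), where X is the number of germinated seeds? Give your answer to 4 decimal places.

0.3451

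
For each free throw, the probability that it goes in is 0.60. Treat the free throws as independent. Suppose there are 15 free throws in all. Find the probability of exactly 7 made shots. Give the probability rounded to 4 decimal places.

0.1181

X ~ Binomial(n=15, p=0.60).
P(X=7) = C(15,7) · p^7 · (1−p)^8
= 6435 · 0.027994 · 0.00065536 = 0.118056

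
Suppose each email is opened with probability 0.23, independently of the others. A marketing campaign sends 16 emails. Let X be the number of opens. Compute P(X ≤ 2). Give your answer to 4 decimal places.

0.2517

X ~ Binomial(16, 0.23); P(X ≤ 2) = Σ C(16,k) p^k (1−p)^(16−k) over k:
  k=0: C(16,0)·0.23^0·0.77^16 = 0.015270
  k=1: C(16,1)·0.23^1·0.77^15 = 0.072981
  k=2: C(16,2)·0.23^2·0.77^14 = 0.163496
Total = 0.251747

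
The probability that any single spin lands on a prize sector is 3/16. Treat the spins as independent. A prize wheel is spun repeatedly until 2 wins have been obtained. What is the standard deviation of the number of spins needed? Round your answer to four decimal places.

6.7987

Y = total spins until the second success; negative binomial with r=2, p=0.1875.
SD(Y) = √[r(1−p)/p²] = √(46.222222) = 6.798693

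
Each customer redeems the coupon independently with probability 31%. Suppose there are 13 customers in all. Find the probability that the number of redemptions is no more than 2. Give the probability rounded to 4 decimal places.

0.1815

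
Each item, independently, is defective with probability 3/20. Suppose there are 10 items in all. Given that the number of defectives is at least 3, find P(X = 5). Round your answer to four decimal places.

0.0472

X ~ Binomial(10, 0.15). Want P(X=5 | X≥3) = P(X=5) / P(X≥3).
P(X=5) = C(10,5)·0.15^5·0.85^5 = 0.008491
P(X≥3) = 1 − 0.196874 − 0.347425 − 0.275897 = 0.179804
Ratio = 0.008491 / 0.179804 = 0.047223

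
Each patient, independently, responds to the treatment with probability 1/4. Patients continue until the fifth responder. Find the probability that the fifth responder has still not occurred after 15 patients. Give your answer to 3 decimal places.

0.686

Needing more than 15 patients ⇔ fewer than 5 successes in the first 15. With X ~ Binomial(15, 0.25), P(Y > 15) = P(X ≤ 4).
  k=0: C(15,0)·0.25^0·0.75^15 = 0.01336
  k=1: C(15,1)·0.25^1·0.75^14 = 0.06682
  k=2: C(15,2)·0.25^2·0.75^13 = 0.15591
  k=3: C(15,3)·0.25^3·0.75^12 = 0.22520
  k=4: C(15,4)·0.25^4·0.75^11 = 0.22520
P(X ≤ 4) = 0.68649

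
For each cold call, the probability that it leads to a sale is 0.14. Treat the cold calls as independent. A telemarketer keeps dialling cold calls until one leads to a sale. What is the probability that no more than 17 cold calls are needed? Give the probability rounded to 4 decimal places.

Y = number of cold calls to the first success; geometric, p = 0.14.
P(Y ≤ 17) = 1 − (1−p)^17 = 1 − 0.076997 = 0.923003

0.9230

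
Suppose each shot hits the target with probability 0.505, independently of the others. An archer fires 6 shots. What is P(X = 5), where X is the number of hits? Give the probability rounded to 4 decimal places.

0.0975

X ~ Binomial(n=6, p=0.505).
P(X=5) = C(6,5) · p^5 · (1−p)^1
= 6 · 0.032844 · 0.495 = 0.097547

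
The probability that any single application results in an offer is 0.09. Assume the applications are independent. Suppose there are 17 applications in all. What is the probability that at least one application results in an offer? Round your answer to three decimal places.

P(at least one) = 1 − P(none) = 1 − (1 − 0.09)^17
= 1 − 0.20124 = 0.79876

0.799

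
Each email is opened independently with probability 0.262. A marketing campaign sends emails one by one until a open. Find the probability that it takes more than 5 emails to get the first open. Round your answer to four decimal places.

0.2189

Y = number of emails to the first success; geometric, p = 0.262.
P(Y > 5) = P(first 5 all fail) = (1−p)^5 = 0.218918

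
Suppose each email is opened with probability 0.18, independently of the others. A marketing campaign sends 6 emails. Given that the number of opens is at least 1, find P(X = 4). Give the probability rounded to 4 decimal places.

0.0152

X ~ Binomial(6, 0.18). Want P(X=4 | X≥1) = P(X=4) / P(X≥1).
P(X=4) = C(6,4)·0.18^4·0.82^2 = 0.010588
P(X≥1) = 1 − 0.304007 = 0.695993
Ratio = 0.010588 / 0.695993 = 0.015213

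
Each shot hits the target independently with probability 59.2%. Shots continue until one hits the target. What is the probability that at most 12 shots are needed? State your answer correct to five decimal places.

Y = number of shots to the first success; geometric, p = 0.592.
P(Y ≤ 12) = 1 − (1−p)^12 = 1 − 0.0000213 = 0.9999787

0.99998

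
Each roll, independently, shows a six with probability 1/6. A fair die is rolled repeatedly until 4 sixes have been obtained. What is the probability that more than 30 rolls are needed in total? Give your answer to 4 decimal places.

Needing more than 30 rolls ⇔ fewer than 4 successes in the first 30. With X ~ Binomial(30, 0.166667), P(Y > 30) = P(X ≤ 3).
  k=0: C(30,0)·0.166667^0·0.833333^30 = 0.004213
  k=1: C(30,1)·0.166667^1·0.833333^29 = 0.025276
  k=2: C(30,2)·0.166667^2·0.833333^28 = 0.073301
  k=3: C(30,3)·0.166667^3·0.833333^27 = 0.136829
P(X ≤ 3) = 0.239620

0.2396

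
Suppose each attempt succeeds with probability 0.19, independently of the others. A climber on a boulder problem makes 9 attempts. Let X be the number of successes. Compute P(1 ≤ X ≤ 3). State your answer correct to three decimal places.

X ~ Binomial(9, 0.19); P(1 ≤ X ≤ 3) = Σ C(9,k) p^k (1−p)^(9−k) over k:
  k=1: C(9,1)·0.19^1·0.81^8 = 0.31687
  k=2: C(9,2)·0.19^2·0.81^7 = 0.29731
  k=3: C(9,3)·0.19^3·0.81^6 = 0.16272
Total = 0.77690

0.777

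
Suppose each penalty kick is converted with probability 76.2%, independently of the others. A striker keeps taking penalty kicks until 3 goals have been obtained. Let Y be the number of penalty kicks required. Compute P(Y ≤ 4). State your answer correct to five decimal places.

0.75836

Finishing within 4 penalty kicks ⇔ at least 3 successes in the first 4. With X ~ Binomial(4, 0.762), P(Y ≤ 4) = 1 − P(X ≤ 2).
  k=0: C(4,0)·0.762^0·0.238^4 = 0.0032085
  k=1: C(4,1)·0.762^1·0.238^3 = 0.0410909
  k=2: C(4,2)·0.762^2·0.238^2 = 0.1973400
1 − 0.2416395 = 0.7583605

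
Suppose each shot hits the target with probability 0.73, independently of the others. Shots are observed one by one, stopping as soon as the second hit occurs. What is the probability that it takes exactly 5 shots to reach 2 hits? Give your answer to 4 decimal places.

Y = trial on which the second success occurs; negative binomial, r=2, p=0.73.
P(Y=5) = C(4,1) · p^2 · (1−p)^3
= 4 · 0.5329 · 0.019683 = 0.041956

0.0420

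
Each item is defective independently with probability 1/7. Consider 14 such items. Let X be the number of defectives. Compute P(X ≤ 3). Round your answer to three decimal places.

X ~ Binomial(14, 0.142857); P(X ≤ 3) = Σ C(14,k) p^k (1−p)^(14−k) over k:
  k=0: C(14,0)·0.142857^0·0.857143^14 = 0.11554
  k=1: C(14,1)·0.142857^1·0.857143^13 = 0.26960
  k=2: C(14,2)·0.142857^2·0.857143^12 = 0.29207
  k=3: C(14,3)·0.142857^3·0.857143^11 = 0.19471
Total = 0.87192

0.872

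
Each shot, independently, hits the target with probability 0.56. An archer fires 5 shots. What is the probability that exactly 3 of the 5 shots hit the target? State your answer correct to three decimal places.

0.340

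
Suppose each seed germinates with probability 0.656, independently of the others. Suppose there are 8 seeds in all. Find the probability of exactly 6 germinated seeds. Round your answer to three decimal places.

X ~ Binomial(n=8, p=0.656).
P(X=6) = C(8,6) · p^6 · (1−p)^2
= 28 · 0.079694 · 0.11834 = 0.26406

0.264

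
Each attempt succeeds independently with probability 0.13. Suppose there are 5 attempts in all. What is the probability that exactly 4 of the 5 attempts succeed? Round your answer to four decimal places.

0.0012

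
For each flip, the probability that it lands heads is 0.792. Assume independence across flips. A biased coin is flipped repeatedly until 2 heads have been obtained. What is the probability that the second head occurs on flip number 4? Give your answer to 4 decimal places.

0.0814

Y = trial on which the second success occurs; negative binomial, r=2, p=0.792.
P(Y=4) = C(3,1) · p^2 · (1−p)^2
= 3 · 0.62726 · 0.043264 = 0.081414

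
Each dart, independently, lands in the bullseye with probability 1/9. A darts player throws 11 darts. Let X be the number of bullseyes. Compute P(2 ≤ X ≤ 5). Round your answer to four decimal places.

0.3494

X ~ Binomial(11, 0.111111); P(2 ≤ X ≤ 5) = Σ C(11,k) p^k (1−p)^(11−k) over k:
  k=2: C(11,2)·0.111111^2·0.888889^9 = 0.235237
  k=3: C(11,3)·0.111111^3·0.888889^8 = 0.088214
  k=4: C(11,4)·0.111111^4·0.888889^7 = 0.022053
  k=5: C(11,5)·0.111111^5·0.888889^6 = 0.003859
Total = 0.349363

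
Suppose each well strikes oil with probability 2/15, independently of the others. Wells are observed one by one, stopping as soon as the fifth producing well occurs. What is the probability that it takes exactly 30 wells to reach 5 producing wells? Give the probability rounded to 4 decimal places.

0.0280

Y = trial on which the fifth success occurs; negative binomial, r=5, p=0.133333.
P(Y=30) = C(29,4) · p^5 · (1−p)^25
= 23751 · 4.214e-05 · 0.027945 = 0.027969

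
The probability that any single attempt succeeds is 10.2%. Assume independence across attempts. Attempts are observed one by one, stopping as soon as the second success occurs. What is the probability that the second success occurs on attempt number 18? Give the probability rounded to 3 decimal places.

0.032

Y = trial on which the second success occurs; negative binomial, r=2, p=0.102.
P(Y=18) = C(17,1) · p^2 · (1−p)^16
= 17 · 0.010404 · 0.17882 = 0.03163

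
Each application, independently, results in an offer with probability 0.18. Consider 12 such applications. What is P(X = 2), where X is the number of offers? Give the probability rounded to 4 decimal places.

0.2939

X ~ Binomial(n=12, p=0.18).
P(X=2) = C(12,2) · p^2 · (1−p)^10
= 66 · 0.0324 · 0.13745 = 0.293919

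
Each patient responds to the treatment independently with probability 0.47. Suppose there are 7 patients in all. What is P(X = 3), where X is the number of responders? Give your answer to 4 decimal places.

0.2867

X ~ Binomial(n=7, p=0.47).
P(X=3) = C(7,3) · p^3 · (1−p)^4
= 35 · 0.10382 · 0.078905 = 0.286725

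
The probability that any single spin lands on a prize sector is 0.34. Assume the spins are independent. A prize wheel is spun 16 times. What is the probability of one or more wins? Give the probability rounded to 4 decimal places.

P(at least one) = 1 − P(none) = 1 − (1 − 0.34)^16
= 1 − 0.001296 = 0.998704

0.9987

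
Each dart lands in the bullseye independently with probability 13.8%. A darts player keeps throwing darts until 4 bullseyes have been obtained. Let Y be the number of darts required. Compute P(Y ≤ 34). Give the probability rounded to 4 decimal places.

Finishing within 34 darts ⇔ at least 4 successes in the first 34. With X ~ Binomial(34, 0.138), P(Y ≤ 34) = 1 − P(X ≤ 3).
  k=0: C(34,0)·0.138^0·0.862^34 = 0.006416
  k=1: C(34,1)·0.138^1·0.862^33 = 0.034922
  k=2: C(34,2)·0.138^2·0.862^32 = 0.092247
  k=3: C(34,3)·0.138^3·0.862^31 = 0.157527
1 − 0.291112 = 0.708888

0.7089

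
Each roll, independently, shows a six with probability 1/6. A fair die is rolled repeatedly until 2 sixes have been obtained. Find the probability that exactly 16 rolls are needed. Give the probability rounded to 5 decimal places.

Y = trial on which the second success occurs; negative binomial, r=2, p=0.166667.
P(Y=16) = C(15,1) · p^2 · (1−p)^14
= 15 · 0.027778 · 0.077887 = 0.0324527

0.03245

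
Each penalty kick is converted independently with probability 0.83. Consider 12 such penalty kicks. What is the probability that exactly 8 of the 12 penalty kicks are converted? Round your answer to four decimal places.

X ~ Binomial(n=12, p=0.83).
P(X=8) = C(12,8) · p^8 · (1−p)^4
= 495 · 0.22523 · 0.00083521 = 0.093116

0.0931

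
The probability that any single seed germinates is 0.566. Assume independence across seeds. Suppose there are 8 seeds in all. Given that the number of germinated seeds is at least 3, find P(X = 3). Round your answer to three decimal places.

X ~ Binomial(8, 0.566). Want P(X=3 | X≥3) = P(X=3) / P(X≥3).
P(X=3) = C(8,3)·0.566^3·0.434^5 = 0.15635
P(X≥3) = 1 − 0.00126 − 0.01313 − 0.05994 = 0.92567
Ratio = 0.15635 / 0.92567 = 0.16890

0.169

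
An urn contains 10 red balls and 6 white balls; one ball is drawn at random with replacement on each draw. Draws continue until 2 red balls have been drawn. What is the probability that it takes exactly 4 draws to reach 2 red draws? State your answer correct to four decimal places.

0.1648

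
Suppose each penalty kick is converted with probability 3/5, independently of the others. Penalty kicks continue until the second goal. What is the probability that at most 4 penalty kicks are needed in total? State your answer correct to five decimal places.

0.82080

Finishing within 4 penalty kicks ⇔ at least 2 successes in the first 4. With X ~ Binomial(4, 0.60), P(Y ≤ 4) = 1 − P(X ≤ 1).
  k=0: C(4,0)·0.60^0·0.40^4 = 0.0256000
  k=1: C(4,1)·0.60^1·0.40^3 = 0.1536000
1 − 0.1792000 = 0.8208000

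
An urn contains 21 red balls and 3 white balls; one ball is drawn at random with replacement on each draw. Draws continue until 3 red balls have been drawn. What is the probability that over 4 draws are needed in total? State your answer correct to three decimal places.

0.079

Needing more than 4 draws ⇔ fewer than 3 successes in the first 4. With X ~ Binomial(4, 0.875), P(Y > 4) = P(X ≤ 2).
  k=0: C(4,0)·0.875^0·0.125^4 = 0.00024
  k=1: C(4,1)·0.875^1·0.125^3 = 0.00684
  k=2: C(4,2)·0.875^2·0.125^2 = 0.07178
P(X ≤ 2) = 0.07886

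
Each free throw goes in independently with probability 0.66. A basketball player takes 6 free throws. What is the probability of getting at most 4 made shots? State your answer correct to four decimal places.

0.6619

X ~ Binomial(6, 0.66); P(X ≤ 4) = Σ C(6,k) p^k (1−p)^(6−k) over k:
  k=0: C(6,0)·0.66^0·0.34^6 = 0.001545
  k=1: C(6,1)·0.66^1·0.34^5 = 0.017992
  k=2: C(6,2)·0.66^2·0.34^4 = 0.087316
  k=3: C(6,3)·0.66^3·0.34^3 = 0.225995
  k=4: C(6,4)·0.66^4·0.34^2 = 0.329022
Total = 0.661870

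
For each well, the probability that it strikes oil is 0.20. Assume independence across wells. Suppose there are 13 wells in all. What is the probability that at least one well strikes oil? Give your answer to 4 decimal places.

0.9450

P(at least one) = 1 − P(none) = 1 − (1 − 0.20)^13
= 1 − 0.054976 = 0.945024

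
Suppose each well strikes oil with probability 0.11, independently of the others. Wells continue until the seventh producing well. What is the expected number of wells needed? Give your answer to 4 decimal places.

Y = total wells until the seventh success; negative binomial with r=7, p=0.11.
E[Y] = r / p = 7 / 0.11 = 63.636364

63.6364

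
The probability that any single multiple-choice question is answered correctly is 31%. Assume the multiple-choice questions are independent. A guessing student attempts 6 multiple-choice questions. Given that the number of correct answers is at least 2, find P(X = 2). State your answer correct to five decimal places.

X ~ Binomial(6, 0.31). Want P(X=2 | X≥2) = P(X=2) / P(X≥2).
P(X=2) = C(6,2)·0.31^2·0.69^4 = 0.3267465
P(X≥2) = 1 − 0.1079182 − 0.2909098 = 0.6011720
Ratio = 0.3267465 / 0.6011720 = 0.5435159

0.54352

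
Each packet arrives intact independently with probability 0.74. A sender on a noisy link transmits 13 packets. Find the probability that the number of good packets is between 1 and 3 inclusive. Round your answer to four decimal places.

0.0002

X ~ Binomial(13, 0.74); P(1 ≤ X ≤ 3) = Σ C(13,k) p^k (1−p)^(13−k) over k:
  k=1: C(13,1)·0.74^1·0.26^12 = 0.000001
  k=2: C(13,2)·0.74^2·0.26^11 = 0.000016
  k=3: C(13,3)·0.74^3·0.26^10 = 0.000164
Total = 0.000180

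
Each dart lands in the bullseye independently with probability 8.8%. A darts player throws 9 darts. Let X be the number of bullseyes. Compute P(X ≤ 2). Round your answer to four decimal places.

X ~ Binomial(9, 0.088); P(X ≤ 2) = Σ C(9,k) p^k (1−p)^(9−k) over k:
  k=0: C(9,0)·0.088^0·0.912^9 = 0.436469
  k=1: C(9,1)·0.088^1·0.912^8 = 0.379039
  k=2: C(9,2)·0.088^2·0.912^7 = 0.146296
Total = 0.961804

0.9618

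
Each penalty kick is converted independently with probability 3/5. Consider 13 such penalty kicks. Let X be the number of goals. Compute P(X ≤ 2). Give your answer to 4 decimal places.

X ~ Binomial(13, 0.60); P(X ≤ 2) = Σ C(13,k) p^k (1−p)^(13−k) over k:
  k=0: C(13,0)·0.60^0·0.40^13 = 0.000007
  k=1: C(13,1)·0.60^1·0.40^12 = 0.000131
  k=2: C(13,2)·0.60^2·0.40^11 = 0.001178
Total = 0.001315

0.0013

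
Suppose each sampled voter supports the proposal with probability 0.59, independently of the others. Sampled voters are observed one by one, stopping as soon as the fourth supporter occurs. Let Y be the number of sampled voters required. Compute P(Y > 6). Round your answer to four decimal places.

0.4764

Needing more than 6 sampled voters ⇔ fewer than 4 successes in the first 6. With X ~ Binomial(6, 0.59), P(Y > 6) = P(X ≤ 3).
  k=0: C(6,0)·0.59^0·0.41^6 = 0.004750
  k=1: C(6,1)·0.59^1·0.41^5 = 0.041013
  k=2: C(6,2)·0.59^2·0.41^4 = 0.147547
  k=3: C(6,3)·0.59^3·0.41^3 = 0.283099
P(X ≤ 3) = 0.476409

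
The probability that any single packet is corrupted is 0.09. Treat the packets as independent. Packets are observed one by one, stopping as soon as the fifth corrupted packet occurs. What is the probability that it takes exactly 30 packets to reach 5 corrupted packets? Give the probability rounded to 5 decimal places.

0.01327

Y = trial on which the fifth success occurs; negative binomial, r=5, p=0.09.
P(Y=30) = C(29,4) · p^5 · (1−p)^25
= 23751 · 5.9049e-06 · 0.094631 = 0.0132718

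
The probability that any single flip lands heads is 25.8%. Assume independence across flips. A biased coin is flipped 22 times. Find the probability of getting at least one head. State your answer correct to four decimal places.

P(at least one) = 1 − P(none) = 1 − (1 − 0.258)^22
= 1 − 0.001409 = 0.998591

0.9986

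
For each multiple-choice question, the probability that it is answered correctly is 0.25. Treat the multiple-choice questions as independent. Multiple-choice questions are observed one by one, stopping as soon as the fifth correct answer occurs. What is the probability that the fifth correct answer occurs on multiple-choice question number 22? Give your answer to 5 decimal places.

0.04393

Y = trial on which the fifth success occurs; negative binomial, r=5, p=0.25.
P(Y=22) = C(21,4) · p^5 · (1−p)^17
= 5985 · 0.00097656 · 0.0075169 = 0.0439345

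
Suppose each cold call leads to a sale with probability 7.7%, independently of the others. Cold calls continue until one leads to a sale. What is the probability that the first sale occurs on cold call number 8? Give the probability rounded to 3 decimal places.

Geometric (trials to first success), p = 0.077.
P(Y = 8) = (1−p)^7 · p = 0.57071 · 0.077 = 0.04394

0.044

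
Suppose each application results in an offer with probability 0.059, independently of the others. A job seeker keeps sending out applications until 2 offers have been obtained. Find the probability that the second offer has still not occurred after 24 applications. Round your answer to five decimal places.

Needing more than 24 applications ⇔ fewer than 2 successes in the first 24. With X ~ Binomial(24, 0.059), P(Y > 24) = P(X ≤ 1).
  k=0: C(24,0)·0.059^0·0.941^24 = 0.2323544
  k=1: C(24,1)·0.059^1·0.941^23 = 0.3496428
P(X ≤ 1) = 0.5819972

0.58200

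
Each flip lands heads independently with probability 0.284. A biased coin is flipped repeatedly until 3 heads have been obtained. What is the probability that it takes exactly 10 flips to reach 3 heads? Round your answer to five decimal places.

Y = trial on which the third success occurs; negative binomial, r=3, p=0.284.
P(Y=10) = C(9,2) · p^3 · (1−p)^7
= 36 · 0.022906 · 0.09647 = 0.0795516

0.07955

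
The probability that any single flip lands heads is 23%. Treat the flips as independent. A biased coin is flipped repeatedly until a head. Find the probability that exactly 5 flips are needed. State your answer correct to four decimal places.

0.0809

Geometric (trials to first success), p = 0.23.
P(Y = 5) = (1−p)^4 · p = 0.35153 · 0.23 = 0.080852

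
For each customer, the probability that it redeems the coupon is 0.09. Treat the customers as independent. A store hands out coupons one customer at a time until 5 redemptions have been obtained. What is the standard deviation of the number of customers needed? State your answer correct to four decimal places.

Y = total customers until the fifth success; negative binomial with r=5, p=0.09.
SD(Y) = √[r(1−p)/p²] = √(561.728395) = 23.700810

23.7008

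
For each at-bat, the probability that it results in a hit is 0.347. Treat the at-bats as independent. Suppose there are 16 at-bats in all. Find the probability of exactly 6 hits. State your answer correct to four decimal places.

0.1971

X ~ Binomial(n=16, p=0.347).
P(X=6) = C(16,6) · p^6 · (1−p)^10
= 8008 · 0.0017457 · 0.014097 = 0.197076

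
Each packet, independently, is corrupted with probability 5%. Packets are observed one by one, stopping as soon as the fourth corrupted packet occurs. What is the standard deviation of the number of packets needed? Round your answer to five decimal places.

38.98718

Y = total packets until the fourth success; negative binomial with r=4, p=0.05.
SD(Y) = √[r(1−p)/p²] = √(1520.0000000) = 38.9871774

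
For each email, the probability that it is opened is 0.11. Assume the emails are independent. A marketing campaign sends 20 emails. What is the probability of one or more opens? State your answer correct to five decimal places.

P(at least one) = 1 − P(none) = 1 − (1 − 0.11)^20
= 1 − 0.0972300 = 0.9027700

0.90277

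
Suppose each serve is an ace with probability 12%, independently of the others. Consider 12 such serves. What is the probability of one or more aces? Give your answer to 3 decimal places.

0.784

P(at least one) = 1 − P(none) = 1 − (1 − 0.12)^12
= 1 − 0.21567 = 0.78433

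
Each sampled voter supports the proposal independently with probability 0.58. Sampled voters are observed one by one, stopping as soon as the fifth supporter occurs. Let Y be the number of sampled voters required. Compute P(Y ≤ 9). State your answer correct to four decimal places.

0.6903

Finishing within 9 sampled voters ⇔ at least 5 successes in the first 9. With X ~ Binomial(9, 0.58), P(Y ≤ 9) = 1 − P(X ≤ 4).
  k=0: C(9,0)·0.58^0·0.42^9 = 0.000407
  k=1: C(9,1)·0.58^1·0.42^8 = 0.005054
  k=2: C(9,2)·0.58^2·0.42^7 = 0.027919
  k=3: C(9,3)·0.58^3·0.42^6 = 0.089962
  k=4: C(9,4)·0.58^4·0.42^5 = 0.186350
1 − 0.309692 = 0.690308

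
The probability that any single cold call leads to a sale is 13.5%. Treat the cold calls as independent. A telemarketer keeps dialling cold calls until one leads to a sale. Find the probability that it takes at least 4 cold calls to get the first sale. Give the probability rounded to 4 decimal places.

Y = number of cold calls to the first success; geometric, p = 0.135.
P(Y > 3) = P(first 3 all fail) = (1−p)^3 = 0.647215

0.6472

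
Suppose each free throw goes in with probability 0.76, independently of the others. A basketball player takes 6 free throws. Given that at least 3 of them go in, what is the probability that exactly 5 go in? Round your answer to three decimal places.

0.377

X ~ Binomial(6, 0.76). Want P(X=5 | X≥3) = P(X=5) / P(X≥3).
P(X=5) = C(6,5)·0.76^5·0.24^1 = 0.36512
P(X≥3) = 1 − 0.00019 − 0.00363 − 0.02875 = 0.96743
Ratio = 0.36512 / 0.96743 = 0.37741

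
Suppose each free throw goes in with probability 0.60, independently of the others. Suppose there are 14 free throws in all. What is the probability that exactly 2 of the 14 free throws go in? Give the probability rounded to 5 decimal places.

X ~ Binomial(n=14, p=0.60).
P(X=2) = C(14,2) · p^2 · (1−p)^12
= 91 · 0.36 · 1.6777e-05 = 0.0005496

0.00055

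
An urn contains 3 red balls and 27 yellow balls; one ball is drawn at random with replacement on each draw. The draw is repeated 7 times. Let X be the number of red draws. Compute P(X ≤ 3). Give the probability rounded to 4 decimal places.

X ~ Binomial(7, 0.10); P(X ≤ 3) = Σ C(7,k) p^k (1−p)^(7−k) over k:
  k=0: C(7,0)·0.10^0·0.90^7 = 0.478297
  k=1: C(7,1)·0.10^1·0.90^6 = 0.372009
  k=2: C(7,2)·0.10^2·0.90^5 = 0.124003
  k=3: C(7,3)·0.10^3·0.90^4 = 0.022964
Total = 0.997272

0.9973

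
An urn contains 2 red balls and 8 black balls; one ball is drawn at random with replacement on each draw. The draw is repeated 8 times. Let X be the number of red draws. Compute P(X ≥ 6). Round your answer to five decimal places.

X ~ Binomial(8, 0.20); P(X ≥ 6) = Σ C(8,k) p^k (1−p)^(8−k) over k:
  k=6: C(8,6)·0.20^6·0.80^2 = 0.0011469
  k=7: C(8,7)·0.20^7·0.80^1 = 0.0000819
  k=8: C(8,8)·0.20^8·0.80^0 = 0.0000026
Total = 0.0012314

0.00123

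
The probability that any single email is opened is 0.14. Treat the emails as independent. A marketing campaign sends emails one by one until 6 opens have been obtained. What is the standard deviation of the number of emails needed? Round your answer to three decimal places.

16.225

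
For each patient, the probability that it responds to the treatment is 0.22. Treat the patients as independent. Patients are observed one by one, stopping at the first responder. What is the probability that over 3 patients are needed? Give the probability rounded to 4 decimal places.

0.4746

Y = number of patients to the first success; geometric, p = 0.22.
P(Y > 3) = P(first 3 all fail) = (1−p)^3 = 0.474552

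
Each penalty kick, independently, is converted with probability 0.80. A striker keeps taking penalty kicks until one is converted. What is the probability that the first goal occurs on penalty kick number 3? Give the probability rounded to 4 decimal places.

0.0320

Geometric (trials to first success), p = 0.80.
P(Y = 3) = (1−p)^2 · p = 0.04 · 0.80 = 0.032000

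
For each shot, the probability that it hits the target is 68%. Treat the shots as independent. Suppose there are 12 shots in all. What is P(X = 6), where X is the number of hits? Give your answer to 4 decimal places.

X ~ Binomial(n=12, p=0.68).
P(X=6) = C(12,6) · p^6 · (1−p)^6
= 924 · 0.098867 · 0.0010737 = 0.098090

0.0981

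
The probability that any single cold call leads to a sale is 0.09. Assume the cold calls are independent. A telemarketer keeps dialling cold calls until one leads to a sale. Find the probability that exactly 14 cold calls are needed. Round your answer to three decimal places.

0.026

Geometric (trials to first success), p = 0.09.
P(Y = 14) = (1−p)^13 · p = 0.29345 · 0.09 = 0.02641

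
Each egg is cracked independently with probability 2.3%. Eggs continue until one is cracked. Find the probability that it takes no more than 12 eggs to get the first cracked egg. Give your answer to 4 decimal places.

0.2436

Y = number of eggs to the first success; geometric, p = 0.023.
P(Y ≤ 12) = 1 − (1−p)^12 = 1 − 0.756371 = 0.243629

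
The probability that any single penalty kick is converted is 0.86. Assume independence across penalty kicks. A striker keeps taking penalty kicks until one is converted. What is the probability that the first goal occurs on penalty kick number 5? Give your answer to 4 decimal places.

0.0003

Geometric (trials to first success), p = 0.86.
P(Y = 5) = (1−p)^4 · p = 0.00038416 · 0.86 = 0.000330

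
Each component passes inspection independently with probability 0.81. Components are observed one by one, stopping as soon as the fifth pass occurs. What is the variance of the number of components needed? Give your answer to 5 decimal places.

Y = total components until the fifth success; negative binomial with r=5, p=0.81.
Var(Y) = r(1−p)/p² = 5·0.19 / 0.81² = 1.4479500

1.44795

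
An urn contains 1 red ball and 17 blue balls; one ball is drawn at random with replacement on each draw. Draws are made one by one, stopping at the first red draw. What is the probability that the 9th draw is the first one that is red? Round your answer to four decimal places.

0.0352

Geometric (trials to first success), p = 0.055556.
P(Y = 9) = (1−p)^8 · p = 0.63301 · 0.055556 = 0.035167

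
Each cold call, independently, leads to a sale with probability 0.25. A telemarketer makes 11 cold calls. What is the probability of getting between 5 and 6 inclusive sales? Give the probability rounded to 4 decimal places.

0.1071

X ~ Binomial(11, 0.25); P(5 ≤ X ≤ 6) = Σ C(11,k) p^k (1−p)^(11−k) over k:
  k=5: C(11,5)·0.25^5·0.75^6 = 0.080299
  k=6: C(11,6)·0.25^6·0.75^5 = 0.026766
Total = 0.107065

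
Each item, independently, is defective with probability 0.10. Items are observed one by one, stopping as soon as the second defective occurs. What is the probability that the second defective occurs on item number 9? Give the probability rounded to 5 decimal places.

0.03826

Y = trial on which the second success occurs; negative binomial, r=2, p=0.10.
P(Y=9) = C(8,1) · p^2 · (1−p)^7
= 8 · 0.01 · 0.4783 = 0.0382638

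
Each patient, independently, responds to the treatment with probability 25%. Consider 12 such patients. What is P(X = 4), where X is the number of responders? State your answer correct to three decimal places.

X ~ Binomial(n=12, p=0.25).
P(X=4) = C(12,4) · p^4 · (1−p)^8
= 495 · 0.0039062 · 0.10011 = 0.19358

0.194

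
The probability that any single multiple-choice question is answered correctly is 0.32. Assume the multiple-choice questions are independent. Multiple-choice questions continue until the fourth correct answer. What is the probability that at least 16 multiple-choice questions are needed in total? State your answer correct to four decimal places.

0.2420

Needing more than 15 multiple-choice questions ⇔ fewer than 4 successes in the first 15. With X ~ Binomial(15, 0.32), P(Y > 15) = P(X ≤ 3).
  k=0: C(15,0)·0.32^0·0.68^15 = 0.003074
  k=1: C(15,1)·0.32^1·0.68^14 = 0.021695
  k=2: C(15,2)·0.32^2·0.68^13 = 0.071467
  k=3: C(15,3)·0.32^3·0.68^12 = 0.145736
P(X ≤ 3) = 0.241972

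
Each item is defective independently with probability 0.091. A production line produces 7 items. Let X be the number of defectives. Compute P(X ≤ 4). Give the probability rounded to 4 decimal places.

0.9999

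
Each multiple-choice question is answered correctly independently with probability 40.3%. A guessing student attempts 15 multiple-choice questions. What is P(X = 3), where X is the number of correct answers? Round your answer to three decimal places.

X ~ Binomial(n=15, p=0.403).
P(X=3) = C(15,3) · p^3 · (1−p)^12
= 455 · 0.065451 · 0.0020497 = 0.06104

0.061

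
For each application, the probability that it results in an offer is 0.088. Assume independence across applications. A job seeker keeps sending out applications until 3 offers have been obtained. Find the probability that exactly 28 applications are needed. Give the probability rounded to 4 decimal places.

0.0239

Y = trial on which the third success occurs; negative binomial, r=3, p=0.088.
P(Y=28) = C(27,2) · p^3 · (1−p)^25
= 351 · 0.00068147 · 0.09997 = 0.023913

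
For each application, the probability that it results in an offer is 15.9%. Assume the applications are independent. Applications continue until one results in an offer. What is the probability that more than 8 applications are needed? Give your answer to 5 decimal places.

0.25025

Y = number of applications to the first success; geometric, p = 0.159.
P(Y > 8) = P(first 8 all fail) = (1−p)^8 = 0.2502465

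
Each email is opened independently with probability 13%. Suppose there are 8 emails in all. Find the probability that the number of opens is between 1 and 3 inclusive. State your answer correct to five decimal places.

X ~ Binomial(8, 0.13); P(1 ≤ X ≤ 3) = Σ C(8,k) p^k (1−p)^(8−k) over k:
  k=1: C(8,1)·0.13^1·0.87^7 = 0.3923450
  k=2: C(8,2)·0.13^2·0.87^6 = 0.2051919
  k=3: C(8,3)·0.13^3·0.87^5 = 0.0613217
Total = 0.6588586

0.65886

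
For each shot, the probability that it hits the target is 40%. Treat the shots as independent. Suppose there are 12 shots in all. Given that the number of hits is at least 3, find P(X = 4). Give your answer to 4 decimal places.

X ~ Binomial(12, 0.40). Want P(X=4 | X≥3) = P(X=4) / P(X≥3).
P(X=4) = C(12,4)·0.40^4·0.60^8 = 0.212841
P(X≥3) = 1 − 0.002177 − 0.017414 − 0.063852 = 0.916557
Ratio = 0.212841 / 0.916557 = 0.232218

0.2322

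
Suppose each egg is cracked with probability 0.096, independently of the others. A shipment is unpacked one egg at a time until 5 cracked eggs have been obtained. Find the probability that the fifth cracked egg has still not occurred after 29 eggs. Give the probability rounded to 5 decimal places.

0.85998

Needing more than 29 eggs ⇔ fewer than 5 successes in the first 29. With X ~ Binomial(29, 0.096), P(Y > 29) = P(X ≤ 4).
  k=0: C(29,0)·0.096^0·0.904^29 = 0.0535654
  k=1: C(29,1)·0.096^1·0.904^28 = 0.1649625
  k=2: C(29,2)·0.096^2·0.904^27 = 0.2452540
  k=3: C(29,3)·0.096^3·0.904^26 = 0.2344021
  k=4: C(29,4)·0.096^4·0.904^25 = 0.1617997
P(X ≤ 4) = 0.8599837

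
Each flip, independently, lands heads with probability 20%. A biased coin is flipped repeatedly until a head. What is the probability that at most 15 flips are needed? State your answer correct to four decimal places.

Y = number of flips to the first success; geometric, p = 0.20.
P(Y ≤ 15) = 1 − (1−p)^15 = 1 − 0.035184 = 0.964816

0.9648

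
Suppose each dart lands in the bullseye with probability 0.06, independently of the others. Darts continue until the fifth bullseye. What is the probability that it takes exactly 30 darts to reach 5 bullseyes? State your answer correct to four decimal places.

Y = trial on which the fifth success occurs; negative binomial, r=5, p=0.06.
P(Y=30) = C(29,4) · p^5 · (1−p)^25
= 23751 · 7.776e-07 · 0.21291 = 0.003932

0.0039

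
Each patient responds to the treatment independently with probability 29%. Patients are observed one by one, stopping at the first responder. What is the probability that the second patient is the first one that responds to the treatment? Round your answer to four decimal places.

0.2059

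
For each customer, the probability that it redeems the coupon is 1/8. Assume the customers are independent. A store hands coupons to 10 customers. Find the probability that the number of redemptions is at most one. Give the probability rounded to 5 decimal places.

X ~ Binomial(10, 0.125); P(X ≤ 1) = Σ C(10,k) p^k (1−p)^(10−k) over k:
  k=0: C(10,0)·0.125^0·0.875^10 = 0.2630756
  k=1: C(10,1)·0.125^1·0.875^9 = 0.3758223
Total = 0.6388978

0.63890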